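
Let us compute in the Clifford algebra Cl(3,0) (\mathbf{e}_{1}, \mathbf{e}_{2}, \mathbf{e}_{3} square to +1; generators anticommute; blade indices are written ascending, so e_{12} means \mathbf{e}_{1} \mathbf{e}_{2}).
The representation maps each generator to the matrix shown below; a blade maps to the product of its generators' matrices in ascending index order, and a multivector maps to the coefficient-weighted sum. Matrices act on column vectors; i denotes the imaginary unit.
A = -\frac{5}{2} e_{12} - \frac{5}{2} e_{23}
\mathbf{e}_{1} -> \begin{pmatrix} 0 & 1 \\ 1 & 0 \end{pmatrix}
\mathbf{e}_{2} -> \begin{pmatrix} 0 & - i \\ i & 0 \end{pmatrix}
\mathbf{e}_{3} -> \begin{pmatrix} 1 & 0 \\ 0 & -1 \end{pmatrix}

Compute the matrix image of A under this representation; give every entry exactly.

Bivector images (products of the table entries): rho(e_{12}) = rho(\mathbf{e}_{1})rho(\mathbf{e}_{2}) = \begin{pmatrix} i & 0 \\ 0 & - i \end{pmatrix}; rho(e_{23}) = rho(\mathbf{e}_{2})rho(\mathbf{e}_{3}) = \begin{pmatrix} 0 & i \\ i & 0 \end{pmatrix}.
M = (-\frac{5}{2})*rho(e_{12}) + (-\frac{5}{2})*rho(e_{23}), summed entrywise:
Answer: \begin{pmatrix} - \frac{5 i}{2} & - \frac{5 i}{2} \\ - \frac{5 i}{2} & \frac{5 i}{2} \end{pmatrix}


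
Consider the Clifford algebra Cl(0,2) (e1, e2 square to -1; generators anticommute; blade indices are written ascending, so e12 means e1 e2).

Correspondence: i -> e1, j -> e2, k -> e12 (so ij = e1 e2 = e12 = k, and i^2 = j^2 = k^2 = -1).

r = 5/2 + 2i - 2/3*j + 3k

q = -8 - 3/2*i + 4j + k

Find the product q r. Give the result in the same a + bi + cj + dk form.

In blades: q = -8 - 3/2*e1 + 4*e2 + e12, r = 5/2 + 2*e1 - 2/3*e2 + 3*e12.
Distribute q over r term by term (generator squares from the signature, products reordered to ascending indices): (-8)*r = -20 - 16*e1 + 16/3*e2 - 24*e12; (-3/2*e1)*r = 3 - 15/4*e1 + 9/2*e2 + e12; (4*e2)*r = 8/3 + 12*e1 + 10*e2 - 8*e12; (e12)*r = -3 + 2/3*e1 + 2*e2 + 5/2*e12.
Sum: -52/3 - 85/12*e1 + 131/6*e2 - 57/2*e12; translating back through the correspondence:
Answer: -52/3 - 85/12*i + 131/6*j - 57/2*k


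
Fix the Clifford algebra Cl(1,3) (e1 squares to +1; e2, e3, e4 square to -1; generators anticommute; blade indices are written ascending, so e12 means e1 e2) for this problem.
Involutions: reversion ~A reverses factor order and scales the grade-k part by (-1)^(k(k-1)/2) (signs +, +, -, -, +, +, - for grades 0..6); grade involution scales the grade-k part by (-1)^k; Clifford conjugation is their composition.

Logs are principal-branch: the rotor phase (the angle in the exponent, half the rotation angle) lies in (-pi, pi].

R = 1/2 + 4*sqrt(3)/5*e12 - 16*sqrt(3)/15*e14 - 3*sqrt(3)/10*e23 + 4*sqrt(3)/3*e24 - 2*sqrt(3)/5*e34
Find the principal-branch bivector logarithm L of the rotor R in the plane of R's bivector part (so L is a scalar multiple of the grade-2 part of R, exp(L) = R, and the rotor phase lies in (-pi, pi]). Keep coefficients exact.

The scalar part of R is 1/2, so the principal-branch rotor phase is pinned; divide the bivector part by its sine to get the unit plane — L is the phase times that plane.
Concretely: cos(phase) = 1/2 gives phase = ±pi/3, and since phase/sin(phase) is even the sign is immaterial: L = (phase/sin(phase)) * <R>_2 = (2*sqrt(3)*pi/9) * <R>_2.
Answer: 8*pi/15*e12 - 32*pi/45*e14 - pi/5*e23 + 8*pi/9*e24 - 4*pi/15*e34


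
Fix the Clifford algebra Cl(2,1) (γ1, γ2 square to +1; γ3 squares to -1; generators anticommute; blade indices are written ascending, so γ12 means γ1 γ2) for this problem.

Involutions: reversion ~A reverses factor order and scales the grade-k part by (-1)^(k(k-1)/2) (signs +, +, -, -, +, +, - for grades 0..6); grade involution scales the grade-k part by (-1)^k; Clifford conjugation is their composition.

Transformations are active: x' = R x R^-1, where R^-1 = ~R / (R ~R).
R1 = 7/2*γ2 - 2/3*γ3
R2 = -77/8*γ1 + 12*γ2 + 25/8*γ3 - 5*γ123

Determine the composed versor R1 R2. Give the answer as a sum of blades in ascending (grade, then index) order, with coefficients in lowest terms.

Distribute over the terms of R1 (each basis-blade product reordered to ascending indices, repeated generators contracted through their squares):
(7/2*γ2) R2 = 42 + 539/16*γ12 + 35/2*γ13 + 175/16*γ23
(-2/3*γ3) R2 = 25/12 - 10/3*γ12 - 77/12*γ13 + 8*γ23
Summing the partial products and collecting blades:
Answer: 529/12 + 1457/48*γ12 + 133/12*γ13 + 303/16*γ23


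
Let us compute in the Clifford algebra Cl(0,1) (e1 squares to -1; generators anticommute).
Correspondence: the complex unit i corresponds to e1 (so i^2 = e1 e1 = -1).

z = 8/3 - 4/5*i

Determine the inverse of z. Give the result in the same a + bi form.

In blades: z = 8/3 - 4/5*e1.
With qbar = 8/3 + 4/5*e1 (scalar fixed, mapped units negated), z qbar = 1744/225 (the sum of squared coefficients), so z^-1 = qbar / (1744/225) = 75/218 + 45/436*e1; translating back:
Answer: 75/218 + 45/436*i


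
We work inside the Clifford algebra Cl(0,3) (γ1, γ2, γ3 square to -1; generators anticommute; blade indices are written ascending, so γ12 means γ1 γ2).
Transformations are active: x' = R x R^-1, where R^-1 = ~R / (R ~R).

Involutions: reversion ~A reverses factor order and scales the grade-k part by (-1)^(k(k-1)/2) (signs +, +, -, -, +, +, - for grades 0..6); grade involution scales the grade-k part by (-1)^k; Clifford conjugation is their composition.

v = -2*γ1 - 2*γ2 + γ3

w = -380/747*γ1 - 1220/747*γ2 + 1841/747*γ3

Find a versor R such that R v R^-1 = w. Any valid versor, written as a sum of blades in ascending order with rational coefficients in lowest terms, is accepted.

A norm check does it: q(v) = q(w) = -9, hence R = v + w = -1874/747*γ1 - 2714/747*γ2 + 2588/747*γ3 realises the map — parallel part kept, (v - w)/2 negated, v carried to w.
Answer: -1874/747*γ1 - 2714/747*γ2 + 2588/747*γ3


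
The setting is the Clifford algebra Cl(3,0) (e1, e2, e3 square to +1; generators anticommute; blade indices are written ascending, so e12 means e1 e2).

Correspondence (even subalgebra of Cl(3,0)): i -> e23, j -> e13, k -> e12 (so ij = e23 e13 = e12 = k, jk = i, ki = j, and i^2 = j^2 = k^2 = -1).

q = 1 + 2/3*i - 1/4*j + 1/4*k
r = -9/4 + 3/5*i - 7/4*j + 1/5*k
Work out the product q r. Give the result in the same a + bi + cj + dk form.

In blades: q = 1 + 1/4*e12 - 1/4*e13 + 2/3*e23, r = -9/4 + 1/5*e12 - 7/4*e13 + 3/5*e23.
Distribute q over r term by term (generator squares from the signature, products reordered to ascending indices): (1)*r = -9/4 + 1/5*e12 - 7/4*e13 + 3/5*e23; (1/4*e12)*r = -1/20 - 9/16*e12 + 3/20*e13 + 7/16*e23; (-1/4*e13)*r = -7/16 + 3/20*e12 + 9/16*e13 - 1/20*e23; (2/3*e23)*r = -2/5 - 7/6*e12 - 2/15*e13 - 3/2*e23.
Sum: -251/80 - 331/240*e12 - 281/240*e13 - 41/80*e23; translating back through the correspondence:
Answer: -251/80 - 41/80*i - 281/240*j - 331/240*k


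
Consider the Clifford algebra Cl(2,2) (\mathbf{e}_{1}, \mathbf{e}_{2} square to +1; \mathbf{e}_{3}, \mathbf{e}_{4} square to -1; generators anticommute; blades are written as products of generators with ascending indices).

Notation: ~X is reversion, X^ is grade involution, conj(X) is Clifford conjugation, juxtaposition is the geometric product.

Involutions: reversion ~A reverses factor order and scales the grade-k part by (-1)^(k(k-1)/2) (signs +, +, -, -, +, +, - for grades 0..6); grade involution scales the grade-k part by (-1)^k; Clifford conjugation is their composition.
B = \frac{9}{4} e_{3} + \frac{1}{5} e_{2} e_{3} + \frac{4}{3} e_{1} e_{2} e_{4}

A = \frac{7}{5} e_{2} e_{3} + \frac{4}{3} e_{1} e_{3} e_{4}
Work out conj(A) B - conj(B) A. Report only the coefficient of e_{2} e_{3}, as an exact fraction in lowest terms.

first term: -\frac{7}{25} + \frac{63}{20} e_{2} + 3 e_{1} e_{4} - \frac{16}{9} e_{2} e_{3} + \frac{4}{15} e_{1} e_{2} e_{4} + \frac{28}{15} e_{1} e_{3} e_{4}
second term: -\frac{7}{25} - \frac{63}{20} e_{2} - 3 e_{1} e_{4} + \frac{16}{9} e_{2} e_{3} + \frac{4}{15} e_{1} e_{2} e_{4} + \frac{28}{15} e_{1} e_{3} e_{4}
Answer: -\frac{32}{9}


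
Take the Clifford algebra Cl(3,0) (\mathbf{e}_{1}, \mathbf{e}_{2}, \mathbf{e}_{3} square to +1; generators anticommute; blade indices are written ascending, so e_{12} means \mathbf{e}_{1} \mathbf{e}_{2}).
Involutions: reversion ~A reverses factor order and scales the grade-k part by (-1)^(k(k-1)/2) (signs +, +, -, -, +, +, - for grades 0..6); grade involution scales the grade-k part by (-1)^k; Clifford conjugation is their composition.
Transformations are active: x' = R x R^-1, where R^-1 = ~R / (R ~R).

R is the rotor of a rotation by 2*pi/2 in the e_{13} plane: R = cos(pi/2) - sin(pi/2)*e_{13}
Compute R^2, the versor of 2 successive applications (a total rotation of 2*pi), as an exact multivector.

Half-angle bookkeeping: 2 applications in e_{13} add up to rotor phase 2*pi/2 = \pi, so R^2 = cos(\pi) - sin(\pi)*e_{13}.
cos(\pi) = -1 and sin(\pi) = 0, so R^2 = -1. The total rotation 2*pi is 1 full turn, so every vector returns to itself, yet the rotor is -1, on the OTHER sheet of the double cover (an odd number of 2*pi turns).
Answer: -1


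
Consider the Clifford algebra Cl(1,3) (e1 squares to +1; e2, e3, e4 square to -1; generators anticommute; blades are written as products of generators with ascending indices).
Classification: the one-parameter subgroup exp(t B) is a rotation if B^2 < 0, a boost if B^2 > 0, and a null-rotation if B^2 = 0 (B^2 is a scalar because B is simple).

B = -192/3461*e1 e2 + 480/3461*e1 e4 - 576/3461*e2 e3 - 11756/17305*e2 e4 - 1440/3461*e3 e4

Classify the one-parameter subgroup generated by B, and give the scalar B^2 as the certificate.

B^2 term by term: the squares give (-192/3461)^2*(e1 e2)^2 + (480/3461)^2*(e1 e4)^2 + (-576/3461)^2*(e2 e3)^2 + (-11756/17305)^2*(e2 e4)^2 + (-1440/3461)^2*(e3 e4)^2 = 36864/11978521*(+1) + 230400/11978521*(+1) + 331776/11978521*(-1) + 138203536/299463025*(-1) + 2073600/11978521*(-1) = -16/25 (each basis 2-blade squares to minus the product of its generators' squares); cross terms between blades sharing an index anticommute and cancel; the commuting (index-disjoint) pairs give grade-4 terms 2*c*c'*(blade product), which cancel blade by blade — e1 e2 e3 e4: 552960/11978521 - 552960/11978521 = 0 — confirming B is simple. So B^2 = -16/25.
Answer: rotation, certificate B^2 = -16/25. B^2 = -16/25 is basis-independent, so its sign is the whole story.


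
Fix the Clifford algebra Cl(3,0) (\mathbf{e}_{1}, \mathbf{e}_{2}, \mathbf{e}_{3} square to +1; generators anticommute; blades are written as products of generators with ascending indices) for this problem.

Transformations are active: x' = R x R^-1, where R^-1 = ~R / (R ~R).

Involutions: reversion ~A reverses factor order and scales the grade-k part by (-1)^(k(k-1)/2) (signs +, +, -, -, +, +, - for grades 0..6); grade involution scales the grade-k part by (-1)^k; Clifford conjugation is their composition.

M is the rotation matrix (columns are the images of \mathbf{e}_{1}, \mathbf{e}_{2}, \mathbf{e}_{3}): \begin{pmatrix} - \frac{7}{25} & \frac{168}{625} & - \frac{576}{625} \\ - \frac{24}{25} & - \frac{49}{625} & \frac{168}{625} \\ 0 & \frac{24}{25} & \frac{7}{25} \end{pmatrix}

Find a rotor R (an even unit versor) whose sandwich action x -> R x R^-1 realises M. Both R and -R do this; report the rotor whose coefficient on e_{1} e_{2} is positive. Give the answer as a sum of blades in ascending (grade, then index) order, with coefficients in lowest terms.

Method: write R = a + b12*e_{1} e_{2} + b13*e_{1} e_{3} + b23*e_{2} e_{3} with a^2 + b12^2 + b13^2 + b23^2 = 1 (so R^-1 = ~R). Expanding the columns R e_j ~R gives tr M = 4a^2 - 1 and, from the antisymmetric part, M21 - M12 = -4a*b12, M13 - M31 = 4a*b13, M32 - M23 = -4a*b23.
Here tr M = -\frac{49}{625}, so a^2 = (1 + tr M)/4 = \frac{144}{625} and a = ±\frac{12}{25}. Taking a = \frac{12}{25}: M21 - M12 = -\frac{768}{625}, M13 - M31 = -\frac{576}{625}, M32 - M23 = \frac{432}{625}, giving b12 = \frac{16}{25}, b13 = -\frac{12}{25}, b23 = -\frac{9}{25}, i.e. R = \frac{12}{25} + \frac{16}{25} e_{1} e_{2} - \frac{12}{25} e_{1} e_{3} - \frac{9}{25} e_{2} e_{3}.
Its e_{1} e_{2} coefficient is already positive.
Answer: \frac{12}{25} + \frac{16}{25} e_{1} e_{2} - \frac{12}{25} e_{1} e_{3} - \frac{9}{25} e_{2} e_{3}. Key observation: the double cover Spin(3) -> SO(3) sends R and -R to the same matrix (trace -\frac{49}{625} here), so the stated sign of the e_{1} e_{2} coefficient is what selects one sheet.


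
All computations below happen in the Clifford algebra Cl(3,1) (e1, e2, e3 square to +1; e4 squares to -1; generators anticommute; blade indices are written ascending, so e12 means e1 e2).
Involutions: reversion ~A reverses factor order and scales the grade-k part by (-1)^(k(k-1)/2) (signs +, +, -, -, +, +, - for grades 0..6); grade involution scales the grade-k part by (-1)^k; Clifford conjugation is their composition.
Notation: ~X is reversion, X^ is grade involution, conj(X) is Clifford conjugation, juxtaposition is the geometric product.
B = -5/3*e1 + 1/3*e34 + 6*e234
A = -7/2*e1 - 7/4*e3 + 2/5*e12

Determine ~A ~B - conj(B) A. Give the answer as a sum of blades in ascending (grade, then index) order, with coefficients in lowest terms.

first term: 35/6 - 2/3*e2 + 7/12*e4 - 35/12*e13 - 21/2*e24 + 107/30*e134 + 317/15*e1234
second term: -35/6 + 2/3*e2 - 7/12*e4 - 35/12*e13 + 21/2*e24 - 37/30*e134 + 313/15*e1234
Answer: 35/3 - 4/3*e2 + 7/6*e4 - 21*e24 + 24/5*e134 + 4/15*e1234


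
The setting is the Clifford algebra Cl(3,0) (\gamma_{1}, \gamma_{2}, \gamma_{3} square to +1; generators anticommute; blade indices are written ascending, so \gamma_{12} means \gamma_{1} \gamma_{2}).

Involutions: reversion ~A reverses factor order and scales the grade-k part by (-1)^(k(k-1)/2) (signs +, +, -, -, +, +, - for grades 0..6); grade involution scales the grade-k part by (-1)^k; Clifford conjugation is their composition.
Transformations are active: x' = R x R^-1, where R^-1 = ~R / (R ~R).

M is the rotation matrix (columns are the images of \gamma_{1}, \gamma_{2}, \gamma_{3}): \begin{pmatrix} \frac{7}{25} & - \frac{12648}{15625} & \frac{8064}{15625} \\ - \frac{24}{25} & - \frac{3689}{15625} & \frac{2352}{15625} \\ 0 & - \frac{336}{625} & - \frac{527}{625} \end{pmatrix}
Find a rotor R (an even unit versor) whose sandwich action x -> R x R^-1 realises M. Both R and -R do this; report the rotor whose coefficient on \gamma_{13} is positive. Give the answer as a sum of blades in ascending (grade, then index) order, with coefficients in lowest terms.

Method: write R = a + b12*\gamma_{12} + b13*\gamma_{13} + b23*\gamma_{23} with a^2 + b12^2 + b13^2 + b23^2 = 1 (so R^-1 = ~R). Expanding the columns R e_j ~R gives tr M = 4a^2 - 1 and, from the antisymmetric part, M21 - M12 = -4a*b12, M13 - M31 = 4a*b13, M32 - M23 = -4a*b23.
Here tr M = -\frac{12489}{15625}, so a^2 = (1 + tr M)/4 = \frac{784}{15625} and a = ±\frac{28}{125}. Taking a = \frac{28}{125}: M21 - M12 = -\frac{2352}{15625}, M13 - M31 = \frac{8064}{15625}, M32 - M23 = -\frac{10752}{15625}, giving b12 = \frac{21}{125}, b13 = \frac{72}{125}, b23 = \frac{96}{125}, i.e. R = \frac{28}{125} + \frac{21}{125} \gamma_{12} + \frac{72}{125} \gamma_{13} + \frac{96}{125} \gamma_{23}.
Its \gamma_{13} coefficient is already positive.
Answer: \frac{28}{125} + \frac{21}{125} \gamma_{12} + \frac{72}{125} \gamma_{13} + \frac{96}{125} \gamma_{23}. Recall the cover is two-to-one: with M of trace -\frac{12489}{15625}, both preimages act alike, and the stated \gamma_{13} sign chooses the sheet.


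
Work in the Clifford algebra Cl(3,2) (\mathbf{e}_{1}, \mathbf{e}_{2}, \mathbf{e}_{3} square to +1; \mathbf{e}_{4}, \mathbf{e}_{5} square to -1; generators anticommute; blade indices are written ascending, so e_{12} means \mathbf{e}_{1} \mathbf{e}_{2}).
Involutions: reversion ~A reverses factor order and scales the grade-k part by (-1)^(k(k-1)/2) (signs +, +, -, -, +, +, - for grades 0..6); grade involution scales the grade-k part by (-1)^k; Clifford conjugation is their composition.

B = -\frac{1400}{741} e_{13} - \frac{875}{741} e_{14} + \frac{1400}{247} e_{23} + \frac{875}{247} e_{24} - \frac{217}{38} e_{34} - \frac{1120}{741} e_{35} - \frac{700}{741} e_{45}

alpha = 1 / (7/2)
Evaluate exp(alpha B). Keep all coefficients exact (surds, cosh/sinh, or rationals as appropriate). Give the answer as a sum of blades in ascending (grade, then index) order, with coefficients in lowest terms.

B^2 term by term: the squares give (-\frac{1400}{741})^2*(e_{13})^2 + (-\frac{875}{741})^2*(e_{14})^2 + (\frac{1400}{247})^2*(e_{23})^2 + (\frac{875}{247})^2*(e_{24})^2 + (-\frac{217}{38})^2*(e_{34})^2 + (-\frac{1120}{741})^2*(e_{35})^2 + (-\frac{700}{741})^2*(e_{45})^2 = \frac{1960000}{549081}*(-1) + \frac{765625}{549081}*(+1) + \frac{1960000}{61009}*(-1) + \frac{765625}{61009}*(+1) + \frac{47089}{1444}*(+1) + \frac{1254400}{549081}*(+1) + \frac{490000}{549081}*(-1) = \frac{49}{4} (each basis 2-blade squares to minus the product of its generators' squares); cross terms between blades sharing an index anticommute and cancel; the commuting (index-disjoint) pairs give grade-4 terms 2*c*c'*(blade product), which cancel blade by blade — e_{1234}: \frac{2450000}{183027} - \frac{2450000}{183027} = 0; e_{1345}: \frac{1960000}{549081} - \frac{1960000}{549081} = 0; e_{2345}: -\frac{1960000}{183027} + \frac{1960000}{183027} = 0 — confirming B is simple. So B^2 = \frac{49}{4}.
B^2 = \frac{49}{4} — a positive square means the series sums to a boost: l = \frac{7}{2}, alpha*l = 1, so exp(alpha B) = cosh(1) + (sinh(1)/(\frac{7}{2}))*B = \cosh{\left(1 \right)} + (\frac{2 \sinh{\left(1 \right)}}{7})*B.
Answer: \cosh{\left(1 \right)} - \frac{400 \sinh{\left(1 \right)}}{741} e_{13} - \frac{250 \sinh{\left(1 \right)}}{741} e_{14} + \frac{400 \sinh{\left(1 \right)}}{247} e_{23} + \frac{250 \sinh{\left(1 \right)}}{247} e_{24} - \frac{31 \sinh{\left(1 \right)}}{19} e_{34} - \frac{320 \sinh{\left(1 \right)}}{741} e_{35} - \frac{200 \sinh{\left(1 \right)}}{741} e_{45}


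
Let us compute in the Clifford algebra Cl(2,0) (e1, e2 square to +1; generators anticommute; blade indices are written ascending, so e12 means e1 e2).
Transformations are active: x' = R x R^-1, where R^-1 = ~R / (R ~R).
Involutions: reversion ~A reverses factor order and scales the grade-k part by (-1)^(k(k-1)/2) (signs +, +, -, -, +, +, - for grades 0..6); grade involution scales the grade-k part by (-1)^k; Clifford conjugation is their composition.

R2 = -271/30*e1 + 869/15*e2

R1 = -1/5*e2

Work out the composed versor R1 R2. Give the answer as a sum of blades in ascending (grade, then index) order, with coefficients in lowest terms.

Distribute over the terms of R1 (each basis-blade product reordered to ascending indices, repeated generators contracted through their squares):
(-1/5*e2) R2 = -869/75 - 271/150*e12
Answer: -869/75 - 271/150*e12


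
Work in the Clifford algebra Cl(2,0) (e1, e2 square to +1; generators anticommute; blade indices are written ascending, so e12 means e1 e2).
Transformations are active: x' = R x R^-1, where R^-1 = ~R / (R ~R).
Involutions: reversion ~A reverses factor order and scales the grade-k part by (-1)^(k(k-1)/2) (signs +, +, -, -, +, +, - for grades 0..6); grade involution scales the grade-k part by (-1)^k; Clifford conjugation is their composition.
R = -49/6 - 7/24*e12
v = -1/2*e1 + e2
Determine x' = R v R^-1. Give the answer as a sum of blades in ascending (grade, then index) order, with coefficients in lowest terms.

~R = -49/6 + 7/24*e12, and R ~R = 38465/576, so R^-1 = ~R / (38465/576).
R v = 91/24*e1 - 133/16*e2
Answer: -671/1570*e1 + 811/785*e2


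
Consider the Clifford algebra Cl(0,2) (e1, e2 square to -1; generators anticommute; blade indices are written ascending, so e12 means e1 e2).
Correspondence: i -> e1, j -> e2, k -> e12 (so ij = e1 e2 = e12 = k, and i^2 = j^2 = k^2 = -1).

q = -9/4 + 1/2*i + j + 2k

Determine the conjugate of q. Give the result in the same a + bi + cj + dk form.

In blades: q = -9/4 + 1/2*e1 + e2 + 2*e12.
Conjugation here is Clifford conjugation: the scalar is fixed and the grade-1 and grade-2 blades all flip sign, giving -9/4 - 1/2*e1 - e2 - 2*e12; translating back:
Answer: -9/4 - 1/2*i - j - 2k


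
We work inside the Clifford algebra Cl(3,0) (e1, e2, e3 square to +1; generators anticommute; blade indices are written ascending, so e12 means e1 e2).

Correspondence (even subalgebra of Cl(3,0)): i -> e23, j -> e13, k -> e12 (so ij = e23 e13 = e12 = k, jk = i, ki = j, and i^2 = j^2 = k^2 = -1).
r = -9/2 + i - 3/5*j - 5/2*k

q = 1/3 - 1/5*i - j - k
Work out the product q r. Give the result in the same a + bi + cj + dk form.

In blades: q = 1/3 - e12 - e13 - 1/5*e23, r = -9/2 - 5/2*e12 - 3/5*e13 + e23.
Distribute q over r term by term (generator squares from the signature, products reordered to ascending indices): (1/3)*r = -3/2 - 5/6*e12 - 1/5*e13 + 1/3*e23; (-e12)*r = -5/2 + 9/2*e12 - e13 - 3/5*e23; (-e13)*r = -3/5 + e12 + 9/2*e13 + 5/2*e23; (-1/5*e23)*r = 1/5 + 3/25*e12 - 1/2*e13 + 9/10*e23.
Sum: -22/5 + 359/75*e12 + 14/5*e13 + 47/15*e23; translating back through the correspondence:
Answer: -22/5 + 47/15*i + 14/5*j + 359/75*k


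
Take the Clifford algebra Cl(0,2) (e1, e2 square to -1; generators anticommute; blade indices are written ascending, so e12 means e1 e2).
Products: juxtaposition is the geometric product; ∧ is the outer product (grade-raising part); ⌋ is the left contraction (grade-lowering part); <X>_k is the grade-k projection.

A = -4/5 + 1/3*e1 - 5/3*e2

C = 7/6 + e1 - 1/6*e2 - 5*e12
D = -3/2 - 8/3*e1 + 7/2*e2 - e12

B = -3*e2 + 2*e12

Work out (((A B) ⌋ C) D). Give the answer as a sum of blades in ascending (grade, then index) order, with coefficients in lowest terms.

step 1: -5 - 10/3*e1 + 26/15*e2 - 13/5*e12
step 2: -1369/90 - 41/3*e1 - 95/6*e2 + 25*e12
step 3: 6011/90 - 2863/270*e1 - 4942/45*e2 - 10111/90*e12
Answer: 6011/90 - 2863/270*e1 - 4942/45*e2 - 10111/90*e12


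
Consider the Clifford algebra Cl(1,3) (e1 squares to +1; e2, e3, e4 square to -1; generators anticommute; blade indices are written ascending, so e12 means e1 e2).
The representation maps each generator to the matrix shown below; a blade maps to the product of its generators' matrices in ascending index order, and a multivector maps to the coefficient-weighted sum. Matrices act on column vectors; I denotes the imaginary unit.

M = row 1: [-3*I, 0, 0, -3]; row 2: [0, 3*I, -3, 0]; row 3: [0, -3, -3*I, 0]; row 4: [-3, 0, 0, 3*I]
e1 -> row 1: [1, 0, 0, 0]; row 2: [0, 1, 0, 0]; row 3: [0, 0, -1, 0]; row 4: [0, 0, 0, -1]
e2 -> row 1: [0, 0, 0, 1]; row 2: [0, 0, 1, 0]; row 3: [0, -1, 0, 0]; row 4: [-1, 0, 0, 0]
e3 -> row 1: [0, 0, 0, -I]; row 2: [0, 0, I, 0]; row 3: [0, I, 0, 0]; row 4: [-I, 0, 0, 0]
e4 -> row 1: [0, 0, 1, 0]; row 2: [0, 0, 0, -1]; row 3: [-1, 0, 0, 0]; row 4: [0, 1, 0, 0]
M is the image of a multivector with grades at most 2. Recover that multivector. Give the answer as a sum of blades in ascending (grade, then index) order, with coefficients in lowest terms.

Method: the blade images are trace-orthogonal — tr(rho(e_A) rho(e_B)^-1) = 4 if A = B and 0 otherwise — and rho(e_A)^-1 = (e_A)^2 * rho(e_A) with (e_A)^2 = +1 or -1, so the coefficient of e_A in the preimage is (e_A)^2 * tr(M rho(e_A))/4.
Nonzero projections over blades of grade <= 2: e12: (e12)^2 = +1, tr(M rho(e12)) = -12, coefficient -3; e23: (e23)^2 = -1, tr(M rho(e23)) = -12, coefficient 3. Every other blade of grade <= 2 projects to 0.
Answer: -3*e12 + 3*e23


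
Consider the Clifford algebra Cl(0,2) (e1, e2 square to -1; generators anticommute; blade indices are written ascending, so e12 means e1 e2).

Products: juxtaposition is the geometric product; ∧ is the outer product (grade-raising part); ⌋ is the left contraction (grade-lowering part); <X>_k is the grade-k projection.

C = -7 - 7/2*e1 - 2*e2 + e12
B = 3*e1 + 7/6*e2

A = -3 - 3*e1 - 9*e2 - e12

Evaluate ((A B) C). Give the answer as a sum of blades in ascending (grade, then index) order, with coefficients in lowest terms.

step 1: 39/2 - 47/6*e1 - 13/2*e2 + 47/2*e12
step 2: -2405/12 + 325/12*e1 - 815/12*e2 - 1825/12*e12
Answer: -2405/12 + 325/12*e1 - 815/12*e2 - 1825/12*e12


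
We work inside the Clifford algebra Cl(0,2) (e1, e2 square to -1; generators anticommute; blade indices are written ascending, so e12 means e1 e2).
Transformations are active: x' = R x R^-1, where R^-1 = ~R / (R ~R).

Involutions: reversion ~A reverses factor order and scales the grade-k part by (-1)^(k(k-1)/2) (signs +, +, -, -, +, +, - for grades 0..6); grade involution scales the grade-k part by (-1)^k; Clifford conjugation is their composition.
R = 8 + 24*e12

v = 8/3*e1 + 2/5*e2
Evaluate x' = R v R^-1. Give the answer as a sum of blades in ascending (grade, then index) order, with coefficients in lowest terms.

~R = 8 - 24*e12, and R ~R = 640, so R^-1 = ~R / (640).
R v = 176/15*e1 + 336/5*e2
Answer: -178/75*e1 + 32/25*e2


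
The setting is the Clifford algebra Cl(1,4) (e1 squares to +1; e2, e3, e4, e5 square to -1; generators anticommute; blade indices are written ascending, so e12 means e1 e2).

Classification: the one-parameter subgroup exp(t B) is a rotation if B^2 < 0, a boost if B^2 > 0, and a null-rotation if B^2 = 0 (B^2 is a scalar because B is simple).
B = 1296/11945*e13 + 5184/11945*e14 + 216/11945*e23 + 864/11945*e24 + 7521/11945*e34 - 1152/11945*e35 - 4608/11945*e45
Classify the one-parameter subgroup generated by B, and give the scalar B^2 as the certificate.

B^2 term by term: the squares give (1296/11945)^2*(e13)^2 + (5184/11945)^2*(e14)^2 + (216/11945)^2*(e23)^2 + (864/11945)^2*(e24)^2 + (7521/11945)^2*(e34)^2 + (-1152/11945)^2*(e35)^2 + (-4608/11945)^2*(e45)^2 = 1679616/142683025*(+1) + 26873856/142683025*(+1) + 46656/142683025*(-1) + 746496/142683025*(-1) + 56565441/142683025*(-1) + 1327104/142683025*(-1) + 21233664/142683025*(-1) = -9/25 (each basis 2-blade squares to minus the product of its generators' squares); cross terms between blades sharing an index anticommute and cancel; the commuting (index-disjoint) pairs give grade-4 terms 2*c*c'*(blade product), which cancel blade by blade — e1234: -2239488/142683025 + 2239488/142683025 = 0; e1345: -11943936/142683025 + 11943936/142683025 = 0; e2345: -1990656/142683025 + 1990656/142683025 = 0 — confirming B is simple. So B^2 = -9/25.
Answer: rotation, certificate B^2 = -9/25. No conjugation can change B^2 = -9/25; the sign gives the class.


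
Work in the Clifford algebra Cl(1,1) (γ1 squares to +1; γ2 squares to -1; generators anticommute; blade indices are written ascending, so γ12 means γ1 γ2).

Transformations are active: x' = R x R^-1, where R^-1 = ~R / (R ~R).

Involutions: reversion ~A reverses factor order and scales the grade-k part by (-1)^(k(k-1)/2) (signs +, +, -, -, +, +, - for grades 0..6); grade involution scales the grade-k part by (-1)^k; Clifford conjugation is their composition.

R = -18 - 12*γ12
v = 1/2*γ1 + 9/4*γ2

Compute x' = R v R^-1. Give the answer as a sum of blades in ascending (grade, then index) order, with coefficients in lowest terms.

~R = -18 + 12*γ12, and R ~R = 180, so R^-1 = ~R / (180).
R v = 18*γ1 - 69/2*γ2
Answer: -41/10*γ1 + 93/20*γ2


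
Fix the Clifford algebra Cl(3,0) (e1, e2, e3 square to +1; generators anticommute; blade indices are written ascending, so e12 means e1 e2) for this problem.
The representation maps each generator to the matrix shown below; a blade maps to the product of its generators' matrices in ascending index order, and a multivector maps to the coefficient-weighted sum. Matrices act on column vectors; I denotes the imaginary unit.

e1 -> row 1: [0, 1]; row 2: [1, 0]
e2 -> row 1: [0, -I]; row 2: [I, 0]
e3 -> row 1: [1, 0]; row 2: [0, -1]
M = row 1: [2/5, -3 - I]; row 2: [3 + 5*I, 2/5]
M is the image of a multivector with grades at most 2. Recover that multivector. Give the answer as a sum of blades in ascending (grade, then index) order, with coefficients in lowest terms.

Method: 1, rho(e1), rho(e2), rho(e3) form a trace-orthogonal basis of the 2x2 complex matrices (tr(X Y) = 2 if X = Y, else 0), so M = m0*1 + m1*rho(e1) + m2*rho(e2) + m3*rho(e3) with m0 = tr(M)/2 = 2/5, m1 = tr(M rho(e1))/2 = 2*I, m2 = tr(M rho(e2))/2 = 3 - 3*I, m3 = tr(M rho(e3))/2 = 0.
Multiplying table entries, the bivector images are rho(e12) = I*rho(e3), rho(e13) = -I*rho(e2), rho(e23) = I*rho(e1); with real blade coefficients the real parts of m0..m3 are the coefficients of 1, e1, e2, e3 and the imaginary parts give the bivectors (e23: Im m1, e13: -Im m2, e12: Im m3).
Answer: 2/5 + 3*e2 + 3*e13 + 2*e23


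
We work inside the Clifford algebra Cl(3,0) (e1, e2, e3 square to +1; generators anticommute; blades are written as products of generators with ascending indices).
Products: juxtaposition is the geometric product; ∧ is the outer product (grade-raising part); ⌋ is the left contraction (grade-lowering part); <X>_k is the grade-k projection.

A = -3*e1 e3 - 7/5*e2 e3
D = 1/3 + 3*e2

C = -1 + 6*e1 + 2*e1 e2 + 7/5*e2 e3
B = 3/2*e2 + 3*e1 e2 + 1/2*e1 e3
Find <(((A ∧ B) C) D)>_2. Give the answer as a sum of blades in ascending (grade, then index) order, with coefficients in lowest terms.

step 1: 9/2*e1 e2 e3
step 2: -63/10*e1 - 9*e3 + 27*e2 e3 - 9/2*e1 e2 e3
step 3: -21/10*e1 - 84*e3 - 189/10*e1 e2 + 27/2*e1 e3 + 36*e2 e3 - 3/2*e1 e2 e3
step 4: -189/10*e1 e2 + 27/2*e1 e3 + 36*e2 e3
Answer: -189/10*e1 e2 + 27/2*e1 e3 + 36*e2 e3


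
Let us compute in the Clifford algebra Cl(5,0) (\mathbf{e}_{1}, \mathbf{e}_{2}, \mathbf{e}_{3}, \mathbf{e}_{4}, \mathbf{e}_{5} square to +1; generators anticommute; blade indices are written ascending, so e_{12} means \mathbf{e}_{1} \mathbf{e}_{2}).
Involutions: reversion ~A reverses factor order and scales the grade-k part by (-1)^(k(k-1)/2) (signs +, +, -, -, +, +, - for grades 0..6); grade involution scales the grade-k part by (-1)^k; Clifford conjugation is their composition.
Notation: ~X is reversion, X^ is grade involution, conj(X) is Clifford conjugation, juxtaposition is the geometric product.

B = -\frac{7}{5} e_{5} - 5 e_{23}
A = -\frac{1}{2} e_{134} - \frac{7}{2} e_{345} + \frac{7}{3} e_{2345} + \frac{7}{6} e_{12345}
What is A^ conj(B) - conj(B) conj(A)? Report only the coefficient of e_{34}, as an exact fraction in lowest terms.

first term: \frac{49}{10} e_{34} - \frac{35}{3} e_{45} - \frac{5}{2} e_{124} + \frac{35}{6} e_{145} + \frac{49}{15} e_{234} - \frac{35}{2} e_{245} - \frac{49}{30} e_{1234} + \frac{7}{10} e_{1345}
second term: -\frac{49}{10} e_{34} - \frac{35}{3} e_{45} - \frac{5}{2} e_{124} + \frac{35}{6} e_{145} - \frac{49}{15} e_{234} - \frac{35}{2} e_{245} - \frac{49}{30} e_{1234} + \frac{7}{10} e_{1345}
Answer: \frac{49}{5}


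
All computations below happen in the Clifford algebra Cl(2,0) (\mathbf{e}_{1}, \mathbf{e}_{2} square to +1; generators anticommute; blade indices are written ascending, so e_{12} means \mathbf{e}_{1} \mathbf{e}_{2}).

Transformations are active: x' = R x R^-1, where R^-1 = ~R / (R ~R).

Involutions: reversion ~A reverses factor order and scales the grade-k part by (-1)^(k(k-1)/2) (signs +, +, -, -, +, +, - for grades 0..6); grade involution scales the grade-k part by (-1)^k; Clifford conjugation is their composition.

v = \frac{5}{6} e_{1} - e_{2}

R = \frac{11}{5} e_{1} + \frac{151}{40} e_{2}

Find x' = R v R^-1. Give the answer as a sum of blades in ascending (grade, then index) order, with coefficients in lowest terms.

~R = \frac{11}{5} e_{1} + \frac{151}{40} e_{2}, and R ~R = \frac{6109}{320}, so R^-1 = ~R / (\frac{6109}{320}).
R v = -\frac{233}{120} - \frac{1283}{240} e_{12}
Answer: -\frac{78247}{61090} e_{1} + \frac{21269}{91635} e_{2}


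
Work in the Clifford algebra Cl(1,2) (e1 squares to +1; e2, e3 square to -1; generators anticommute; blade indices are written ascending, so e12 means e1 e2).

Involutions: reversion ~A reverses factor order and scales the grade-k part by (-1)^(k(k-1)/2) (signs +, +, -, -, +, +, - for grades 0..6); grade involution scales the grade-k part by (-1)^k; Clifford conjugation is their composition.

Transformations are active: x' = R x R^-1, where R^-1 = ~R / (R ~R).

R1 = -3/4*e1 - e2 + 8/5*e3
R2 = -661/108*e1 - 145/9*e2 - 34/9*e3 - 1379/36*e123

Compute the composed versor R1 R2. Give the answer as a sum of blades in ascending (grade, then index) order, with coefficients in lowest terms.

Distribute over the terms of R1 (each basis-blade product reordered to ascending indices, repeated generators contracted through their squares):
(-3/4*e1) R2 = 661/144 + 145/12*e12 + 17/6*e13 + 1379/48*e23
(-e2) R2 = -145/9 - 661/108*e12 + 1379/36*e13 + 34/9*e23
(8/5*e3) R2 = 272/45 + 2758/45*e12 + 1322/135*e13 + 232/9*e23
Summing the partial products and collecting blades:
Answer: -3943/720 + 9079/135*e12 + 27503/540*e13 + 8393/144*e23


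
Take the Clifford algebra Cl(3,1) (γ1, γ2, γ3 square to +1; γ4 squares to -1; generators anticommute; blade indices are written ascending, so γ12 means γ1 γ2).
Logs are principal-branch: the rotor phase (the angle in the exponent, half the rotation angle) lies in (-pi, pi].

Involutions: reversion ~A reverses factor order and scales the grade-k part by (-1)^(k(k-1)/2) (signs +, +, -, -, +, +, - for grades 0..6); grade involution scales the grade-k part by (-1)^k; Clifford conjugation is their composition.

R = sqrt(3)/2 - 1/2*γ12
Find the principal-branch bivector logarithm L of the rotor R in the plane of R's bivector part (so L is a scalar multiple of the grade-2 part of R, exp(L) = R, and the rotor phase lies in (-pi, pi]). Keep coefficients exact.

The scalar part of R is sqrt(3)/2, which pins the rotor phase on the principal branch; dividing the bivector part by the sine of that phase recovers the unit plane, and L is the phase times that plane.
Concretely: cos(phase) = sqrt(3)/2 gives phase = ±pi/6, and since phase/sin(phase) is even the sign is immaterial: L = (phase/sin(phase)) * <R>_2 = (pi/3) * <R>_2.
Answer: -pi/6*γ12


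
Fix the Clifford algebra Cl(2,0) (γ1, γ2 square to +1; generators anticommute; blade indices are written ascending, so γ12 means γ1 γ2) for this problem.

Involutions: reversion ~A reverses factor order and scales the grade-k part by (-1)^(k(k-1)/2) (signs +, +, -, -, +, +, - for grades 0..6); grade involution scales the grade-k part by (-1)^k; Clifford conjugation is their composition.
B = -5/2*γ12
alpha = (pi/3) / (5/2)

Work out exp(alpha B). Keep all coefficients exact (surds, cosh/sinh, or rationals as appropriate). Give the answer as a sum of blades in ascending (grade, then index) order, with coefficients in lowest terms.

B^2 = (-5/2)^2*(γ12)^2 = 25/4*(-1) = -25/4 (a basis 2-blade squares to minus the product of its generators' squares).
B^2 = -25/4 — the series telescopes trigonometrically here: l = 5/2, alpha*l = pi/3, so exp(alpha B) = cos(pi/3) + (sin(pi/3)/(5/2))*B = 1/2 + (sqrt(3)/5)*B.
Answer: 1/2 - sqrt(3)/2*γ12


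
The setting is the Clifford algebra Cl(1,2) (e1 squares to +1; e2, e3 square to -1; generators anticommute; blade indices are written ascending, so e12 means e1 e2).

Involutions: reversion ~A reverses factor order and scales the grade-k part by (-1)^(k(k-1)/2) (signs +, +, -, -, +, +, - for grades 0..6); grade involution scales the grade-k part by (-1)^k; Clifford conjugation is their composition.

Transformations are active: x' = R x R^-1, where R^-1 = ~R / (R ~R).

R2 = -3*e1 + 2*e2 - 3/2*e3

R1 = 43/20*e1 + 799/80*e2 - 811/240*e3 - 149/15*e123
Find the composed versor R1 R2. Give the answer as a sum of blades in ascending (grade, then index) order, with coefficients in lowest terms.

Distribute over the terms of R2 (each basis-blade product reordered to ascending indices, repeated generators contracted through their squares):
R1 (-3*e1) = -129/20 + 2397/80*e12 - 811/80*e13 + 149/5*e23
R1 (2*e2) = -799/40 + 43/10*e12 - 298/15*e13 + 811/120*e23
R1 (-3/2*e3) = -811/160 - 149/10*e12 - 129/40*e13 - 2397/160*e23
Summing the partial products and collecting blades:
Answer: -5039/160 + 1549/80*e12 - 1595/48*e13 + 10357/480*e23


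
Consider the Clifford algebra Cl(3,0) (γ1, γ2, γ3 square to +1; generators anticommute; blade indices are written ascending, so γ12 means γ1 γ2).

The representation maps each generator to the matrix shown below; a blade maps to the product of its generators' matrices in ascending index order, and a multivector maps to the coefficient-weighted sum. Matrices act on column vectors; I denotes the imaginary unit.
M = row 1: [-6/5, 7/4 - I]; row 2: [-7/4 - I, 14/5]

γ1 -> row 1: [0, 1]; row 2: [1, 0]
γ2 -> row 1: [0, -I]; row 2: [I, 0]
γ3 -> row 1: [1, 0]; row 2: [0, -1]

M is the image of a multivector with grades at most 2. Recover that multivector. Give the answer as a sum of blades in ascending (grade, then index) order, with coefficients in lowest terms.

Method: 1, rho(γ1), rho(γ2), rho(γ3) form a trace-orthogonal basis of the 2x2 complex matrices (tr(X Y) = 2 if X = Y, else 0), so M = m0*1 + m1*rho(γ1) + m2*rho(γ2) + m3*rho(γ3) with m0 = tr(M)/2 = 4/5, m1 = tr(M rho(γ1))/2 = -I, m2 = tr(M rho(γ2))/2 = 7*I/4, m3 = tr(M rho(γ3))/2 = -2.
Multiplying table entries, the bivector images are rho(γ12) = I*rho(γ3), rho(γ13) = -I*rho(γ2), rho(γ23) = I*rho(γ1); with real blade coefficients the real parts of m0..m3 are the coefficients of 1, γ1, γ2, γ3 and the imaginary parts give the bivectors (γ23: Im m1, γ13: -Im m2, γ12: Im m3).
Answer: 4/5 - 2*γ3 - 7/4*γ13 - γ23


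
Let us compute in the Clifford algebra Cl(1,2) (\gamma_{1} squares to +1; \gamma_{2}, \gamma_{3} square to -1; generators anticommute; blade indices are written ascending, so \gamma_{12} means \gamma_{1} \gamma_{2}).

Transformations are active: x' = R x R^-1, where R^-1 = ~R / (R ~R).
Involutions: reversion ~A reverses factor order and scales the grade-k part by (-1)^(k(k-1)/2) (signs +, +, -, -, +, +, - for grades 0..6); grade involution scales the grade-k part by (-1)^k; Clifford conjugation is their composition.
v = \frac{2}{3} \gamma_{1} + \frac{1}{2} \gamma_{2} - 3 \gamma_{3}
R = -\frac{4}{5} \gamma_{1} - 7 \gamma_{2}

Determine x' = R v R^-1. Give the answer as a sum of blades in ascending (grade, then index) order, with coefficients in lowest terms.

~R = -\frac{4}{5} \gamma_{1} - 7 \gamma_{2}, and R ~R = -\frac{1209}{25}, so R^-1 = ~R / (-\frac{1209}{25}).
R v = \frac{89}{30} + \frac{64}{15} \gamma_{12} + \frac{12}{5} \gamma_{13} + 21 \gamma_{23}
Answer: -\frac{2062}{3627} \gamma_{1} + \frac{2603}{7254} \gamma_{2} + 3 \gamma_{3}


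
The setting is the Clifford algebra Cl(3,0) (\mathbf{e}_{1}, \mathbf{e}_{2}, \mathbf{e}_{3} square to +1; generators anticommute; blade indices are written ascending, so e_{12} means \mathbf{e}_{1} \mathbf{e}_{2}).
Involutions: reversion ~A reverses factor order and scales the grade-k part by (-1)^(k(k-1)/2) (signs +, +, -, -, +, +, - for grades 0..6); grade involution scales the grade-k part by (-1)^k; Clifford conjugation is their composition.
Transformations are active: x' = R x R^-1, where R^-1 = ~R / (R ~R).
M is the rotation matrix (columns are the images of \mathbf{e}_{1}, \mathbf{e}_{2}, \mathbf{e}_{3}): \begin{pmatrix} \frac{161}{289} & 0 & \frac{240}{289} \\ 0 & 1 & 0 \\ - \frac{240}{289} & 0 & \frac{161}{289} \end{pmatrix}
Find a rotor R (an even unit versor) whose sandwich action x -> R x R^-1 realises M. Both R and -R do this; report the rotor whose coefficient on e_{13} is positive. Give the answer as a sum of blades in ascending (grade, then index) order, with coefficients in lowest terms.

Method: write R = a + b12*e_{12} + b13*e_{13} + b23*e_{23} with a^2 + b12^2 + b13^2 + b23^2 = 1 (so R^-1 = ~R). Expanding the columns R e_j ~R gives tr M = 4a^2 - 1 and, from the antisymmetric part, M21 - M12 = -4a*b12, M13 - M31 = 4a*b13, M32 - M23 = -4a*b23.
Here tr M = \frac{611}{289}, so a^2 = (1 + tr M)/4 = \frac{225}{289} and a = ±\frac{15}{17}. Taking a = \frac{15}{17}: M21 - M12 = 0, M13 - M31 = \frac{480}{289}, M32 - M23 = 0, giving b12 = 0, b13 = \frac{8}{17}, b23 = 0, i.e. R = \frac{15}{17} + \frac{8}{17} e_{13}.
Its e_{13} coefficient is already positive.
Answer: \frac{15}{17} + \frac{8}{17} e_{13}. Uniqueness: Spin(3) -> SO(3) maps R and -R to the same rotation of trace \frac{611}{289}; fixing the sign of the e_{13} coefficient removes the ambiguity.


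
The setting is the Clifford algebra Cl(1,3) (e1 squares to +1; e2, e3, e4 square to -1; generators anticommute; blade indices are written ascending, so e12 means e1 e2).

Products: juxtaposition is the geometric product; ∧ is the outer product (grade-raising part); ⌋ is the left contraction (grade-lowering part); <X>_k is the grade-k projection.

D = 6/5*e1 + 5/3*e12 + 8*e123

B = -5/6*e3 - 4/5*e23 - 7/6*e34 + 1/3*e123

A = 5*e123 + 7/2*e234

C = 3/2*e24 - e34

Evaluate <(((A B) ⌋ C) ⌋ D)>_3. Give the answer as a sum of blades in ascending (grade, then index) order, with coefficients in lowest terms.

step 1: -5/3 + 4*e1 + 49/12*e2 + 14/5*e4 + 25/6*e12 + 7/6*e14 - 35/12*e24 + 35/6*e124
step 2: 35/8 + 21/5*e2 - 14/5*e3 - 49/8*e4 - 5/2*e24 + 5/3*e34
step 3: 49/4*e1 + 3563/120*e12 + 168/5*e13 + 35*e123
step 4: 35*e123
Answer: 35*e123
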